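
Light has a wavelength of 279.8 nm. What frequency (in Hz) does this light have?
1.0715e+15 Hz

Using the wave equation: c = fλ

Solving for frequency:
f = c/λ = (3×10⁸ m/s) / (279.8×10⁻⁹ m)
f = 1.0715e+15 Hz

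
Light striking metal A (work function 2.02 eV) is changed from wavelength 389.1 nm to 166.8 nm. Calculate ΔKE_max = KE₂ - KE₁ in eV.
4.2467 eV

Using Einstein's equation: KE_max = hc/λ - φ

For λ₁ = 389.1 nm:
KE₁ = hc/λ₁ - φ = 3.1864 - 2.02 = 1.1664 eV

For λ₂ = 166.8 nm:
KE₂ = hc/λ₂ - φ = 7.4331 - 2.02 = 5.4131 eV

Change in KE:
ΔKE = KE₂ - KE₁ = 5.4131 - 1.1664 = 4.2467 eV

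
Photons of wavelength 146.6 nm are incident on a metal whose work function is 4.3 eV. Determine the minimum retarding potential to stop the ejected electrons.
4.1573 V

The stopping potential V_s satisfies: eV_s = KE_max

First, find KE_max using Einstein's equation:
E_photon = hc/λ = 8.4573 eV
KE_max = E_photon - φ = 8.4573 - 4.3 = 4.1573 eV

Since eV_s = KE_max:
V_s = KE_max/e = 4.1573 V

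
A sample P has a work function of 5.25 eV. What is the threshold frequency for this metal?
1.2694e+15 Hz

The threshold frequency is when the photon energy equals the work function:
hf₀ = φ

Solving for f₀:
f₀ = φ/h = (5.25 eV × 1.602×10⁻¹⁹ J/eV) / (6.626×10⁻³⁴ J·s)
f₀ = 1.2694e+15 Hz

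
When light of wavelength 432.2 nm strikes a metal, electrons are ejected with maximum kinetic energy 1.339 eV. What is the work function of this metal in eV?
1.53 eV

From Einstein's photoelectric equation: KE_max = hf - φ = hc/λ - φ

Rearranging for φ:
φ = hc/λ - KE_max

Calculate photon energy:
E_photon = hc/λ = 2.8687 eV

Therefore:
φ = 2.8687 - 1.339 = 1.53 eV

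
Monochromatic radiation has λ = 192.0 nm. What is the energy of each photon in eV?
6.4575 eV

Using E = hf = hc/λ:

E = hc/λ = (6.626×10⁻³⁴ J·s)(3×10⁸ m/s) / (192.0×10⁻⁹ m)
E = 6.4575 eV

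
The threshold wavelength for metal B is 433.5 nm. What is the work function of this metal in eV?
2.86 eV

At the threshold wavelength, photon energy equals work function:
φ = hc/λ₀

Calculating:
φ = (6.626×10⁻³⁴ J·s)(3×10⁸ m/s) / (433.5×10⁻⁹ m)
φ = 2.86 eV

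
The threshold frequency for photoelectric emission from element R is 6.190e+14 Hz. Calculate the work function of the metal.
2.56 eV

At the threshold frequency, photon energy equals work function:
φ = hf₀

Calculating:
φ = (6.626×10⁻³⁴ J·s)(6.190e+14 Hz)
φ = 2.56 eV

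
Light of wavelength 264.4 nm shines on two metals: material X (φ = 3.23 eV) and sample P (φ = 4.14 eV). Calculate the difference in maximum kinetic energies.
0.9100 eV

Using KE_max = hc/λ - φ for each metal:

Photon energy: E = hc/λ = 4.6893 eV

For material X (φ₁ = 3.23 eV):
KE₁ = E - φ₁ = 4.6893 - 3.23 = 1.4593 eV

For sample P (φ₂ = 4.14 eV):
KE₂ = E - φ₂ = 4.6893 - 4.14 = 0.5493 eV

Difference:
ΔKE = KE₁ - KE₂ = 1.4593 - 0.5493 = 0.9100 eV

Note: The difference equals the difference in work functions: 4.14 - 3.23 = 0.91 eV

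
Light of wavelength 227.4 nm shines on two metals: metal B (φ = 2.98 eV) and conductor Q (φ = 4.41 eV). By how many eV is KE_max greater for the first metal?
1.4300 eV

Using KE_max = hc/λ - φ for each metal:

Photon energy: E = hc/λ = 5.4523 eV

For metal B (φ₁ = 2.98 eV):
KE₁ = E - φ₁ = 5.4523 - 2.98 = 2.4723 eV

For conductor Q (φ₂ = 4.41 eV):
KE₂ = E - φ₂ = 5.4523 - 4.41 = 1.0423 eV

Difference:
ΔKE = KE₁ - KE₂ = 2.4723 - 1.0423 = 1.4300 eV

Note: The difference equals the difference in work functions: 4.41 - 2.98 = 1.43 eV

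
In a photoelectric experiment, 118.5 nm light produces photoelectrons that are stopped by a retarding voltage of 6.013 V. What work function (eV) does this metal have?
4.45 eV

The stopping potential gives the maximum kinetic energy: KE_max = eV_s = 6.013 eV

From Einstein's photoelectric equation: KE_max = hc/λ - φ
Rearranging: φ = hc/λ - KE_max

Calculate photon energy:
E_photon = hc/λ = (6.626×10⁻³⁴ J·s)(3×10⁸ m/s) / (118.5×10⁻⁹ m) = 10.4628 eV

Therefore:
φ = 10.4628 - 6.013 = 4.45 eV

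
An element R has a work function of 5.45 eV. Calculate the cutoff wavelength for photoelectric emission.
227.49 nm

The threshold wavelength is when the photon energy equals the work function:
hc/λ₀ = φ

Solving for λ₀:
λ₀ = hc/φ = (6.626×10⁻³⁴ J·s)(3×10⁸ m/s) / (5.45 eV × 1.602×10⁻¹⁹ J/eV)
λ₀ = 227.49 nm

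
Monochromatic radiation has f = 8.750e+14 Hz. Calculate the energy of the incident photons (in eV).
3.6187 eV

Using E = hf:

E = hf = (6.626×10⁻³⁴ J·s)(8.750e+14 Hz)
E = 3.6187 eV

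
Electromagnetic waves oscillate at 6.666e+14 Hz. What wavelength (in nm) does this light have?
449.73 nm

Using the wave equation: c = fλ

Solving for wavelength:
λ = c/f = (3×10⁸ m/s) / (6.666e+14 Hz)
λ = 449.73 nm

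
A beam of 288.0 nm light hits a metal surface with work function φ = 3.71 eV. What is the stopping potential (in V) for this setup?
0.5950 V

The stopping potential V_s satisfies: eV_s = KE_max

First, find KE_max using Einstein's equation:
E_photon = hc/λ = 4.3050 eV
KE_max = E_photon - φ = 4.3050 - 3.71 = 0.5950 eV

Since eV_s = KE_max:
V_s = KE_max/e = 0.5950 V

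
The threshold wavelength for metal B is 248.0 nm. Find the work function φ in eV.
5.00 eV

At the threshold wavelength, photon energy equals work function:
φ = hc/λ₀

Calculating:
φ = (6.626×10⁻³⁴ J·s)(3×10⁸ m/s) / (248.0×10⁻⁹ m)
φ = 5.00 eV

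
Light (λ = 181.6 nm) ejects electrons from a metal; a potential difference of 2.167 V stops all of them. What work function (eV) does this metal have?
4.66 eV

The stopping potential gives the maximum kinetic energy: KE_max = eV_s = 2.167 eV

From Einstein's photoelectric equation: KE_max = hc/λ - φ
Rearranging: φ = hc/λ - KE_max

Calculate photon energy:
E_photon = hc/λ = (6.626×10⁻³⁴ J·s)(3×10⁸ m/s) / (181.6×10⁻⁹ m) = 6.8273 eV

Therefore:
φ = 6.8273 - 2.167 = 4.66 eV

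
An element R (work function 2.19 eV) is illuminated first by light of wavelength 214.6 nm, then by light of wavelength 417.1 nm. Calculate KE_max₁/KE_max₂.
4.5844

Using Einstein's equation: KE_max = hc/λ - φ

For λ₁ = 214.6 nm:
E₁ = hc/λ₁ = 5.7775 eV
KE₁ = E₁ - φ = 5.7775 - 2.19 = 3.5875 eV

For λ₂ = 417.1 nm:
E₂ = hc/λ₂ = 2.9725 eV
KE₂ = E₂ - φ = 2.9725 - 2.19 = 0.7825 eV

Ratio: KE₁/KE₂ = 3.5875/0.7825 = 4.5844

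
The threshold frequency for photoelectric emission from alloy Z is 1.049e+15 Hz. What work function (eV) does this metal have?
4.34 eV

At the threshold frequency, photon energy equals work function:
φ = hf₀

Calculating:
φ = (6.626×10⁻³⁴ J·s)(1.049e+15 Hz)
φ = 4.34 eV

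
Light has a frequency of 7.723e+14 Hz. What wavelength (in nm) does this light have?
388.18 nm

Using the wave equation: c = fλ

Solving for wavelength:
λ = c/f = (3×10⁸ m/s) / (7.723e+14 Hz)
λ = 388.18 nm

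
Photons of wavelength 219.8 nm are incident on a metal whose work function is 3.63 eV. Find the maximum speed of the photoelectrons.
8.4102e+05 m/s

First, find the maximum kinetic energy:
E_photon = hc/λ = 5.6408 eV
KE_max = E_photon - φ = 5.6408 - 3.63 = 2.0108 eV

Convert to Joules: KE_max = 2.0108 × 1.602×10⁻¹⁹ J = 3.2216e-19 J

Then use KE = ½mv² to find velocity:
v = √(2·KE/m) = √(2 × 3.2216e-19 J / 9.109e-31 kg)
v = 8.4102e+05 m/s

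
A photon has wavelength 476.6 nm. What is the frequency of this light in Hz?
6.2902e+14 Hz

Using the wave equation: c = fλ

Solving for frequency:
f = c/λ = (3×10⁸ m/s) / (476.6×10⁻⁹ m)
f = 6.2902e+14 Hz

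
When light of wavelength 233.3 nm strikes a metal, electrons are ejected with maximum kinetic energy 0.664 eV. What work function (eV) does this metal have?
4.65 eV

From Einstein's photoelectric equation: KE_max = hf - φ = hc/λ - φ

Rearranging for φ:
φ = hc/λ - KE_max

Calculate photon energy:
E_photon = hc/λ = 5.3144 eV

Therefore:
φ = 5.3144 - 0.664 = 4.65 eV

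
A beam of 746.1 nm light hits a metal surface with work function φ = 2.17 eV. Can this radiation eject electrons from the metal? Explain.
No

For photoemission, the photon energy must exceed the work function.

Photon energy: E = hc/λ = 1.6618 eV
Work function: φ = 2.17 eV

Since E_photon (1.6618 eV) < φ (2.17 eV), photoemission will NOT occur.
The threshold wavelength is λ₀ = hc/φ = 571.4 nm.
Since 746.1 nm > 571.4 nm, the photons lack sufficient energy.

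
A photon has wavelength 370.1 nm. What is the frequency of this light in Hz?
8.1003e+14 Hz

Using the wave equation: c = fλ

Solving for frequency:
f = c/λ = (3×10⁸ m/s) / (370.1×10⁻⁹ m)
f = 8.1003e+14 Hz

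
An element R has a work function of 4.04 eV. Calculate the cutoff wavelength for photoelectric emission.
306.89 nm

The threshold wavelength is when the photon energy equals the work function:
hc/λ₀ = φ

Solving for λ₀:
λ₀ = hc/φ = (6.626×10⁻³⁴ J·s)(3×10⁸ m/s) / (4.04 eV × 1.602×10⁻¹⁹ J/eV)
λ₀ = 306.89 nm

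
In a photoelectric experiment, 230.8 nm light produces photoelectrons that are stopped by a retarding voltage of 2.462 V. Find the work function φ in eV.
2.91 eV

The stopping potential gives the maximum kinetic energy: KE_max = eV_s = 2.462 eV

From Einstein's photoelectric equation: KE_max = hc/λ - φ
Rearranging: φ = hc/λ - KE_max

Calculate photon energy:
E_photon = hc/λ = (6.626×10⁻³⁴ J·s)(3×10⁸ m/s) / (230.8×10⁻⁹ m) = 5.3719 eV

Therefore:
φ = 5.3719 - 2.462 = 2.91 eV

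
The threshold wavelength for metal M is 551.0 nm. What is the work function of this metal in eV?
2.25 eV

At the threshold wavelength, photon energy equals work function:
φ = hc/λ₀

Calculating:
φ = (6.626×10⁻³⁴ J·s)(3×10⁸ m/s) / (551.0×10⁻⁹ m)
φ = 2.25 eV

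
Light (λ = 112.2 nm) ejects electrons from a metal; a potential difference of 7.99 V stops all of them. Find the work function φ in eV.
3.06 eV

The stopping potential gives the maximum kinetic energy: KE_max = eV_s = 7.99 eV

From Einstein's photoelectric equation: KE_max = hc/λ - φ
Rearranging: φ = hc/λ - KE_max

Calculate photon energy:
E_photon = hc/λ = (6.626×10⁻³⁴ J·s)(3×10⁸ m/s) / (112.2×10⁻⁹ m) = 11.0503 eV

Therefore:
φ = 11.0503 - 7.99 = 3.06 eV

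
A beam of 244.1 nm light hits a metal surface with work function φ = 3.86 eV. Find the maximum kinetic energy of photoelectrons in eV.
1.2192 eV

Using Einstein's photoelectric equation: KE_max = hf - φ = hc/λ - φ

First, calculate the photon energy:
E_photon = hc/λ = (6.626×10⁻³⁴ J·s)(3×10⁸ m/s) / (244.1×10⁻⁹ m)
E_photon = 5.0792 eV

Then, the maximum kinetic energy:
KE_max = E_photon - φ = 5.0792 eV - 3.86 eV = 1.2192 eV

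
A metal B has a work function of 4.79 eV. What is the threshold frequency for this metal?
1.1582e+15 Hz

The threshold frequency is when the photon energy equals the work function:
hf₀ = φ

Solving for f₀:
f₀ = φ/h = (4.79 eV × 1.602×10⁻¹⁹ J/eV) / (6.626×10⁻³⁴ J·s)
f₀ = 1.1582e+15 Hz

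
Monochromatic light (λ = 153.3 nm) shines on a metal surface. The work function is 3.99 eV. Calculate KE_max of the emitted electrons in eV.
4.0977 eV

Using Einstein's photoelectric equation: KE_max = hf - φ = hc/λ - φ

First, calculate the photon energy:
E_photon = hc/λ = (6.626×10⁻³⁴ J·s)(3×10⁸ m/s) / (153.3×10⁻⁹ m)
E_photon = 8.0877 eV

Then, the maximum kinetic energy:
KE_max = E_photon - φ = 8.0877 eV - 3.99 eV = 4.0977 eV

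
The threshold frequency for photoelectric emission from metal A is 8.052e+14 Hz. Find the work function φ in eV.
3.33 eV

At the threshold frequency, photon energy equals work function:
φ = hf₀

Calculating:
φ = (6.626×10⁻³⁴ J·s)(8.052e+14 Hz)
φ = 3.33 eV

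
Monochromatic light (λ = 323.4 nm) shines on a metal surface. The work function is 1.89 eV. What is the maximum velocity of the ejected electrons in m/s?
8.2689e+05 m/s

First, find the maximum kinetic energy:
E_photon = hc/λ = 3.8338 eV
KE_max = E_photon - φ = 3.8338 - 1.89 = 1.9438 eV

Convert to Joules: KE_max = 1.9438 × 1.602×10⁻¹⁹ J = 3.1143e-19 J

Then use KE = ½mv² to find velocity:
v = √(2·KE/m) = √(2 × 3.1143e-19 J / 9.109e-31 kg)
v = 8.2689e+05 m/s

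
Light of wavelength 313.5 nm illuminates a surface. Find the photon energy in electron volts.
3.9548 eV

Using E = hf = hc/λ:

E = hc/λ = (6.626×10⁻³⁴ J·s)(3×10⁸ m/s) / (313.5×10⁻⁹ m)
E = 3.9548 eV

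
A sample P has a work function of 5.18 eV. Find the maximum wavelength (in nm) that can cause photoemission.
239.35 nm

The threshold wavelength is when the photon energy equals the work function:
hc/λ₀ = φ

Solving for λ₀:
λ₀ = hc/φ = (6.626×10⁻³⁴ J·s)(3×10⁸ m/s) / (5.18 eV × 1.602×10⁻¹⁹ J/eV)
λ₀ = 239.35 nm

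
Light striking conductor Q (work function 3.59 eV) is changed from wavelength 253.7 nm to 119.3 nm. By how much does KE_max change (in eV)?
5.5056 eV

Using Einstein's equation: KE_max = hc/λ - φ

For λ₁ = 253.7 nm:
KE₁ = hc/λ₁ - φ = 4.8870 - 3.59 = 1.2970 eV

For λ₂ = 119.3 nm:
KE₂ = hc/λ₂ - φ = 10.3926 - 3.59 = 6.8026 eV

Change in KE:
ΔKE = KE₂ - KE₁ = 6.8026 - 1.2970 = 5.5056 eV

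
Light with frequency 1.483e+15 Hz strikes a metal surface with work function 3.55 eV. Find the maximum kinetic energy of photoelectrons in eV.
2.5832 eV

Using Einstein's photoelectric equation: KE_max = hf - φ

First, calculate the photon energy:
E_photon = hf = (6.626×10⁻³⁴ J·s)(1.483e+15 Hz)
E_photon = 6.1332 eV

Then, the maximum kinetic energy:
KE_max = E_photon - φ = 6.1332 eV - 3.55 eV = 2.5832 eV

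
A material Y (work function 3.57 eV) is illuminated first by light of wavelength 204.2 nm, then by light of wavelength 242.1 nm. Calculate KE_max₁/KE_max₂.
1.6128

Using Einstein's equation: KE_max = hc/λ - φ

For λ₁ = 204.2 nm:
E₁ = hc/λ₁ = 6.0717 eV
KE₁ = E₁ - φ = 6.0717 - 3.57 = 2.5017 eV

For λ₂ = 242.1 nm:
E₂ = hc/λ₂ = 5.1212 eV
KE₂ = E₂ - φ = 5.1212 - 3.57 = 1.5512 eV

Ratio: KE₁/KE₂ = 2.5017/1.5512 = 1.6128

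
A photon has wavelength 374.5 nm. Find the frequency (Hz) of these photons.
8.0051e+14 Hz

Using the wave equation: c = fλ

Solving for frequency:
f = c/λ = (3×10⁸ m/s) / (374.5×10⁻⁹ m)
f = 8.0051e+14 Hz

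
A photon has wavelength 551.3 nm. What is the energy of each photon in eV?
2.2489 eV

Using E = hf = hc/λ:

E = hc/λ = (6.626×10⁻³⁴ J·s)(3×10⁸ m/s) / (551.3×10⁻⁹ m)
E = 2.2489 eV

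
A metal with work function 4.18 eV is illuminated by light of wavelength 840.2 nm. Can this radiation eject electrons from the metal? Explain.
No

For photoemission, the photon energy must exceed the work function.

Photon energy: E = hc/λ = 1.4757 eV
Work function: φ = 4.18 eV

Since E_photon (1.4757 eV) < φ (4.18 eV), photoemission will NOT occur.
The threshold wavelength is λ₀ = hc/φ = 296.6 nm.
Since 840.2 nm > 296.6 nm, the photons lack sufficient energy.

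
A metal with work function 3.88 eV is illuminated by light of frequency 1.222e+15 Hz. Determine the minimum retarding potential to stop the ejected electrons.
1.1738 V

The stopping potential V_s satisfies: eV_s = KE_max

First, find KE_max using Einstein's equation:
E_photon = hf = (6.626×10⁻³⁴ J·s)(1.222e+15 Hz) = 5.0538 eV
KE_max = E_photon - φ = 5.0538 - 3.88 = 1.1738 eV

Since eV_s = KE_max:
V_s = KE_max/e = 1.1738 V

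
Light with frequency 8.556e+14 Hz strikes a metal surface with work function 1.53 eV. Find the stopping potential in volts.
2.0085 V

The stopping potential V_s satisfies: eV_s = KE_max

First, find KE_max using Einstein's equation:
E_photon = hf = (6.626×10⁻³⁴ J·s)(8.556e+14 Hz) = 3.5385 eV
KE_max = E_photon - φ = 3.5385 - 1.53 = 2.0085 eV

Since eV_s = KE_max:
V_s = KE_max/e = 2.0085 V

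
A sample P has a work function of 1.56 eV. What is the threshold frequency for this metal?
3.7721e+14 Hz

The threshold frequency is when the photon energy equals the work function:
hf₀ = φ

Solving for f₀:
f₀ = φ/h = (1.56 eV × 1.602×10⁻¹⁹ J/eV) / (6.626×10⁻³⁴ J·s)
f₀ = 3.7721e+14 Hz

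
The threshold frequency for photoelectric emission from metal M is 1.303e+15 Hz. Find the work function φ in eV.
5.39 eV

At the threshold frequency, photon energy equals work function:
φ = hf₀

Calculating:
φ = (6.626×10⁻³⁴ J·s)(1.303e+15 Hz)
φ = 5.39 eV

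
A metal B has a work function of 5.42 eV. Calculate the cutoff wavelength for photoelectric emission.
228.75 nm

The threshold wavelength is when the photon energy equals the work function:
hc/λ₀ = φ

Solving for λ₀:
λ₀ = hc/φ = (6.626×10⁻³⁴ J·s)(3×10⁸ m/s) / (5.42 eV × 1.602×10⁻¹⁹ J/eV)
λ₀ = 228.75 nm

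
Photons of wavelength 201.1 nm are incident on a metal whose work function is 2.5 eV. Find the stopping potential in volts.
3.6653 V

The stopping potential V_s satisfies: eV_s = KE_max

First, find KE_max using Einstein's equation:
E_photon = hc/λ = 6.1653 eV
KE_max = E_photon - φ = 6.1653 - 2.5 = 3.6653 eV

Since eV_s = KE_max:
V_s = KE_max/e = 3.6653 V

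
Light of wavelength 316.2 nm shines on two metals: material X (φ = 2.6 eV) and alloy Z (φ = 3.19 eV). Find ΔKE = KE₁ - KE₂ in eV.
0.5900 eV

Using KE_max = hc/λ - φ for each metal:

Photon energy: E = hc/λ = 3.9211 eV

For material X (φ₁ = 2.6 eV):
KE₁ = E - φ₁ = 3.9211 - 2.6 = 1.3211 eV

For alloy Z (φ₂ = 3.19 eV):
KE₂ = E - φ₂ = 3.9211 - 3.19 = 0.7311 eV

Difference:
ΔKE = KE₁ - KE₂ = 1.3211 - 0.7311 = 0.5900 eV

Note: The difference equals the difference in work functions: 3.19 - 2.6 = 0.59 eV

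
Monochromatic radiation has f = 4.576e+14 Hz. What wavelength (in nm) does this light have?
655.14 nm

Using the wave equation: c = fλ

Solving for wavelength:
λ = c/f = (3×10⁸ m/s) / (4.576e+14 Hz)
λ = 655.14 nm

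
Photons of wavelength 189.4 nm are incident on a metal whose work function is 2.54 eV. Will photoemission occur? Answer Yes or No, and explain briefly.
Yes

For photoemission, the photon energy must exceed the work function.

Photon energy: E = hc/λ = 6.5462 eV
Work function: φ = 2.54 eV

Since E_photon (6.5462 eV) > φ (2.54 eV), photoemission WILL occur.
The threshold wavelength is λ₀ = hc/φ = 488.1 nm.
Since 189.4 nm < 488.1 nm, the light has sufficient energy.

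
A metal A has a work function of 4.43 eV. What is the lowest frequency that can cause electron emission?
1.0712e+15 Hz

The threshold frequency is when the photon energy equals the work function:
hf₀ = φ

Solving for f₀:
f₀ = φ/h = (4.43 eV × 1.602×10⁻¹⁹ J/eV) / (6.626×10⁻³⁴ J·s)
f₀ = 1.0712e+15 Hz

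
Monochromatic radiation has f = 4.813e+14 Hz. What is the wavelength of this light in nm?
622.88 nm

Using the wave equation: c = fλ

Solving for wavelength:
λ = c/f = (3×10⁸ m/s) / (4.813e+14 Hz)
λ = 622.88 nm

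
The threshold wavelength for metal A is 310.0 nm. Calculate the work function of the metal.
4.00 eV

At the threshold wavelength, photon energy equals work function:
φ = hc/λ₀

Calculating:
φ = (6.626×10⁻³⁴ J·s)(3×10⁸ m/s) / (310.0×10⁻⁹ m)
φ = 4.00 eV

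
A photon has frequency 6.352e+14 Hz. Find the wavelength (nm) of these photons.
471.97 nm

Using the wave equation: c = fλ

Solving for wavelength:
λ = c/f = (3×10⁸ m/s) / (6.352e+14 Hz)
λ = 471.97 nm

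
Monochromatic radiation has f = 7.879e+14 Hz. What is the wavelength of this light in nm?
380.50 nm

Using the wave equation: c = fλ

Solving for wavelength:
λ = c/f = (3×10⁸ m/s) / (7.879e+14 Hz)
λ = 380.50 nm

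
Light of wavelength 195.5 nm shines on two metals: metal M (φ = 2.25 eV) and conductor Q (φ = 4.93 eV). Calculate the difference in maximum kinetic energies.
2.6800 eV

Using KE_max = hc/λ - φ for each metal:

Photon energy: E = hc/λ = 6.3419 eV

For metal M (φ₁ = 2.25 eV):
KE₁ = E - φ₁ = 6.3419 - 2.25 = 4.0919 eV

For conductor Q (φ₂ = 4.93 eV):
KE₂ = E - φ₂ = 6.3419 - 4.93 = 1.4119 eV

Difference:
ΔKE = KE₁ - KE₂ = 4.0919 - 1.4119 = 2.6800 eV

Note: The difference equals the difference in work functions: 4.93 - 2.25 = 2.68 eV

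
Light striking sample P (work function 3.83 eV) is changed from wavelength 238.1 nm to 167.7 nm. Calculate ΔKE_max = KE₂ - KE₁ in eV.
2.1860 eV

Using Einstein's equation: KE_max = hc/λ - φ

For λ₁ = 238.1 nm:
KE₁ = hc/λ₁ - φ = 5.2072 - 3.83 = 1.3772 eV

For λ₂ = 167.7 nm:
KE₂ = hc/λ₂ - φ = 7.3932 - 3.83 = 3.5632 eV

Change in KE:
ΔKE = KE₂ - KE₁ = 3.5632 - 1.3772 = 2.1860 eV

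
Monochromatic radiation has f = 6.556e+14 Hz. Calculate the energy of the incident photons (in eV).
2.7113 eV

Using E = hf:

E = hf = (6.626×10⁻³⁴ J·s)(6.556e+14 Hz)
E = 2.7113 eV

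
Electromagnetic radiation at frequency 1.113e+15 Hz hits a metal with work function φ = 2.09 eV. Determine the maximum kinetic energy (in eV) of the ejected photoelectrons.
2.5130 eV

Using Einstein's photoelectric equation: KE_max = hf - φ

First, calculate the photon energy:
E_photon = hf = (6.626×10⁻³⁴ J·s)(1.113e+15 Hz)
E_photon = 4.6030 eV

Then, the maximum kinetic energy:
KE_max = E_photon - φ = 4.6030 eV - 2.09 eV = 2.5130 eV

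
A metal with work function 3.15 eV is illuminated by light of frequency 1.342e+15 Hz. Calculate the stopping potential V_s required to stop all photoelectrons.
2.4001 V

The stopping potential V_s satisfies: eV_s = KE_max

First, find KE_max using Einstein's equation:
E_photon = hf = (6.626×10⁻³⁴ J·s)(1.342e+15 Hz) = 5.5501 eV
KE_max = E_photon - φ = 5.5501 - 3.15 = 2.4001 eV

Since eV_s = KE_max:
V_s = KE_max/e = 2.4001 V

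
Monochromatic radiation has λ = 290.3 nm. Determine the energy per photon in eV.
4.2709 eV

Using E = hf = hc/λ:

E = hc/λ = (6.626×10⁻³⁴ J·s)(3×10⁸ m/s) / (290.3×10⁻⁹ m)
E = 4.2709 eV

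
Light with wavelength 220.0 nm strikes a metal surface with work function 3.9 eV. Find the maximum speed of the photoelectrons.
7.8137e+05 m/s

First, find the maximum kinetic energy:
E_photon = hc/λ = 5.6356 eV
KE_max = E_photon - φ = 5.6356 - 3.9 = 1.7356 eV

Convert to Joules: KE_max = 1.7356 × 1.602×10⁻¹⁹ J = 2.7808e-19 J

Then use KE = ½mv² to find velocity:
v = √(2·KE/m) = √(2 × 2.7808e-19 J / 9.109e-31 kg)
v = 7.8137e+05 m/s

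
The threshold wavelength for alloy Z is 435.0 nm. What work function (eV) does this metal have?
2.85 eV

At the threshold wavelength, photon energy equals work function:
φ = hc/λ₀

Calculating:
φ = (6.626×10⁻³⁴ J·s)(3×10⁸ m/s) / (435.0×10⁻⁹ m)
φ = 2.85 eV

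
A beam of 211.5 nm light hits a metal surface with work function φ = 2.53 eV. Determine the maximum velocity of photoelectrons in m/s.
1.0826e+06 m/s

First, find the maximum kinetic energy:
E_photon = hc/λ = 5.8621 eV
KE_max = E_photon - φ = 5.8621 - 2.53 = 3.3321 eV

Convert to Joules: KE_max = 3.3321 × 1.602×10⁻¹⁹ J = 5.3387e-19 J

Then use KE = ½mv² to find velocity:
v = √(2·KE/m) = √(2 × 5.3387e-19 J / 9.109e-31 kg)
v = 1.0826e+06 m/s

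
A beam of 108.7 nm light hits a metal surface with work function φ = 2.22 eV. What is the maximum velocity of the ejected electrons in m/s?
1.7976e+06 m/s

First, find the maximum kinetic energy:
E_photon = hc/λ = 11.4061 eV
KE_max = E_photon - φ = 11.4061 - 2.22 = 9.1861 eV

Convert to Joules: KE_max = 9.1861 × 1.602×10⁻¹⁹ J = 1.4718e-18 J

Then use KE = ½mv² to find velocity:
v = √(2·KE/m) = √(2 × 1.4718e-18 J / 9.109e-31 kg)
v = 1.7976e+06 m/s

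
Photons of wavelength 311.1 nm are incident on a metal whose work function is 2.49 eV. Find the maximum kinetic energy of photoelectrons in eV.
1.4953 eV

Using Einstein's photoelectric equation: KE_max = hf - φ = hc/λ - φ

First, calculate the photon energy:
E_photon = hc/λ = (6.626×10⁻³⁴ J·s)(3×10⁸ m/s) / (311.1×10⁻⁹ m)
E_photon = 3.9853 eV

Then, the maximum kinetic energy:
KE_max = E_photon - φ = 3.9853 eV - 2.49 eV = 1.4953 eV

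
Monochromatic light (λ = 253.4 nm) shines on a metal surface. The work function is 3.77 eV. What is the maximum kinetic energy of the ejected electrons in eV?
1.1228 eV

Using Einstein's photoelectric equation: KE_max = hf - φ = hc/λ - φ

First, calculate the photon energy:
E_photon = hc/λ = (6.626×10⁻³⁴ J·s)(3×10⁸ m/s) / (253.4×10⁻⁹ m)
E_photon = 4.8928 eV

Then, the maximum kinetic energy:
KE_max = E_photon - φ = 4.8928 eV - 3.77 eV = 1.1228 eV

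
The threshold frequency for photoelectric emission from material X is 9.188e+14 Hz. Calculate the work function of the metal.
3.80 eV

At the threshold frequency, photon energy equals work function:
φ = hf₀

Calculating:
φ = (6.626×10⁻³⁴ J·s)(9.188e+14 Hz)
φ = 3.80 eV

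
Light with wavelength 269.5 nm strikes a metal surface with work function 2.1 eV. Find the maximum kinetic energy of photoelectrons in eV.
2.5005 eV

Using Einstein's photoelectric equation: KE_max = hf - φ = hc/λ - φ

First, calculate the photon energy:
E_photon = hc/λ = (6.626×10⁻³⁴ J·s)(3×10⁸ m/s) / (269.5×10⁻⁹ m)
E_photon = 4.6005 eV

Then, the maximum kinetic energy:
KE_max = E_photon - φ = 4.6005 eV - 2.1 eV = 2.5005 eV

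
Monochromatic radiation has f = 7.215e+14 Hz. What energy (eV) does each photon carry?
2.9839 eV

Using E = hf:

E = hf = (6.626×10⁻³⁴ J·s)(7.215e+14 Hz)
E = 2.9839 eV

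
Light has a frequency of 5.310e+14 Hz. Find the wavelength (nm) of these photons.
564.58 nm

Using the wave equation: c = fλ

Solving for wavelength:
λ = c/f = (3×10⁸ m/s) / (5.310e+14 Hz)
λ = 564.58 nm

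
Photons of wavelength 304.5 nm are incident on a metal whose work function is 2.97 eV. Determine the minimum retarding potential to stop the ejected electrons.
1.1017 V

The stopping potential V_s satisfies: eV_s = KE_max

First, find KE_max using Einstein's equation:
E_photon = hc/λ = 4.0717 eV
KE_max = E_photon - φ = 4.0717 - 2.97 = 1.1017 eV

Since eV_s = KE_max:
V_s = KE_max/e = 1.1017 V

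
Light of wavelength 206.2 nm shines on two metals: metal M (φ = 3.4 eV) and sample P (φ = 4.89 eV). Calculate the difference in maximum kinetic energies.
1.4900 eV

Using KE_max = hc/λ - φ for each metal:

Photon energy: E = hc/λ = 6.0128 eV

For metal M (φ₁ = 3.4 eV):
KE₁ = E - φ₁ = 6.0128 - 3.4 = 2.6128 eV

For sample P (φ₂ = 4.89 eV):
KE₂ = E - φ₂ = 6.0128 - 4.89 = 1.1228 eV

Difference:
ΔKE = KE₁ - KE₂ = 2.6128 - 1.1228 = 1.4900 eV

Note: The difference equals the difference in work functions: 4.89 - 3.4 = 1.49 eV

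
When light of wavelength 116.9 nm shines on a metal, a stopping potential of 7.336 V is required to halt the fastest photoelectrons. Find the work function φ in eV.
3.27 eV

The stopping potential gives the maximum kinetic energy: KE_max = eV_s = 7.336 eV

From Einstein's photoelectric equation: KE_max = hc/λ - φ
Rearranging: φ = hc/λ - KE_max

Calculate photon energy:
E_photon = hc/λ = (6.626×10⁻³⁴ J·s)(3×10⁸ m/s) / (116.9×10⁻⁹ m) = 10.6060 eV

Therefore:
φ = 10.6060 - 7.336 = 3.27 eV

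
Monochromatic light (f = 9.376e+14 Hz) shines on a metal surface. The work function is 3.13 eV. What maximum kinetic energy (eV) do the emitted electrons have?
0.7476 eV

Using Einstein's photoelectric equation: KE_max = hf - φ

First, calculate the photon energy:
E_photon = hf = (6.626×10⁻³⁴ J·s)(9.376e+14 Hz)
E_photon = 3.8776 eV

Then, the maximum kinetic energy:
KE_max = E_photon - φ = 3.8776 eV - 3.13 eV = 0.7476 eV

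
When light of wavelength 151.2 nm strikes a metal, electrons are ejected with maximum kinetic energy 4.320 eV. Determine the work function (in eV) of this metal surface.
3.88 eV

From Einstein's photoelectric equation: KE_max = hf - φ = hc/λ - φ

Rearranging for φ:
φ = hc/λ - KE_max

Calculate photon energy:
E_photon = hc/λ = 8.2000 eV

Therefore:
φ = 8.2000 - 4.320 = 3.88 eV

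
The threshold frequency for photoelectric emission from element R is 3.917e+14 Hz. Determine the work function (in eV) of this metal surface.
1.62 eV

At the threshold frequency, photon energy equals work function:
φ = hf₀

Calculating:
φ = (6.626×10⁻³⁴ J·s)(3.917e+14 Hz)
φ = 1.62 eV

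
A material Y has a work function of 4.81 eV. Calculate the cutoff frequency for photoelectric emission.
1.1631e+15 Hz

The threshold frequency is when the photon energy equals the work function:
hf₀ = φ

Solving for f₀:
f₀ = φ/h = (4.81 eV × 1.602×10⁻¹⁹ J/eV) / (6.626×10⁻³⁴ J·s)
f₀ = 1.1631e+15 Hz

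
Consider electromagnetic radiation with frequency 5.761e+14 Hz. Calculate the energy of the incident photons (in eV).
2.3826 eV

Using E = hf:

E = hf = (6.626×10⁻³⁴ J·s)(5.761e+14 Hz)
E = 2.3826 eV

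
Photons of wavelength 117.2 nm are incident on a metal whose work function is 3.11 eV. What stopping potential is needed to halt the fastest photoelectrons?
7.4689 V

The stopping potential V_s satisfies: eV_s = KE_max

First, find KE_max using Einstein's equation:
E_photon = hc/λ = 10.5789 eV
KE_max = E_photon - φ = 10.5789 - 3.11 = 7.4689 eV

Since eV_s = KE_max:
V_s = KE_max/e = 7.4689 V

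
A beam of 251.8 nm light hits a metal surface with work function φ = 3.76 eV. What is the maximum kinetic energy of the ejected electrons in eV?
1.1639 eV

Using Einstein's photoelectric equation: KE_max = hf - φ = hc/λ - φ

First, calculate the photon energy:
E_photon = hc/λ = (6.626×10⁻³⁴ J·s)(3×10⁸ m/s) / (251.8×10⁻⁹ m)
E_photon = 4.9239 eV

Then, the maximum kinetic energy:
KE_max = E_photon - φ = 4.9239 eV - 3.76 eV = 1.1639 eV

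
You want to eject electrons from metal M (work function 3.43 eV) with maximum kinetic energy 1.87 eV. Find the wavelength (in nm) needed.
233.93 nm

From Einstein's equation: KE_max = hc/λ - φ

Rearranging for λ:
hc/λ = KE_max + φ
λ = hc/(KE_max + φ)

Required photon energy:
E_photon = KE_max + φ = 1.87 + 3.43 = 5.30 eV

Required wavelength:
λ = hc/E_photon = (6.626×10⁻³⁴)(3×10⁸) / (5.30 × 1.602×10⁻¹⁹)
λ = 233.93 nm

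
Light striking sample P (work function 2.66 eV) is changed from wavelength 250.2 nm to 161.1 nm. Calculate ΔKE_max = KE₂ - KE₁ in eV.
2.7407 eV

Using Einstein's equation: KE_max = hc/λ - φ

For λ₁ = 250.2 nm:
KE₁ = hc/λ₁ - φ = 4.9554 - 2.66 = 2.2954 eV

For λ₂ = 161.1 nm:
KE₂ = hc/λ₂ - φ = 7.6961 - 2.66 = 5.0361 eV

Change in KE:
ΔKE = KE₂ - KE₁ = 5.0361 - 2.2954 = 2.7407 eV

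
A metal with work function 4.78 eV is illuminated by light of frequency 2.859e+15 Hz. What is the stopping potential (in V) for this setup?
7.0439 V

The stopping potential V_s satisfies: eV_s = KE_max

First, find KE_max using Einstein's equation:
E_photon = hf = (6.626×10⁻³⁴ J·s)(2.859e+15 Hz) = 11.8239 eV
KE_max = E_photon - φ = 11.8239 - 4.78 = 7.0439 eV

Since eV_s = KE_max:
V_s = KE_max/e = 7.0439 V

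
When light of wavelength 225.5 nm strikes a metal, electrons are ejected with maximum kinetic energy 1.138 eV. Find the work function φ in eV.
4.36 eV

From Einstein's photoelectric equation: KE_max = hf - φ = hc/λ - φ

Rearranging for φ:
φ = hc/λ - KE_max

Calculate photon energy:
E_photon = hc/λ = 5.4982 eV

Therefore:
φ = 5.4982 - 1.138 = 4.36 eV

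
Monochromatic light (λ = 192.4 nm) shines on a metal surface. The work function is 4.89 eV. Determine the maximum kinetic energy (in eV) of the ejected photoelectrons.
1.5541 eV

Using Einstein's photoelectric equation: KE_max = hf - φ = hc/λ - φ

First, calculate the photon energy:
E_photon = hc/λ = (6.626×10⁻³⁴ J·s)(3×10⁸ m/s) / (192.4×10⁻⁹ m)
E_photon = 6.4441 eV

Then, the maximum kinetic energy:
KE_max = E_photon - φ = 6.4441 eV - 4.89 eV = 1.5541 eV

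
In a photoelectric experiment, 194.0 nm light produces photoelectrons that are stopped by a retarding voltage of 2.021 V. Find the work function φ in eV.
4.37 eV

The stopping potential gives the maximum kinetic energy: KE_max = eV_s = 2.021 eV

From Einstein's photoelectric equation: KE_max = hc/λ - φ
Rearranging: φ = hc/λ - KE_max

Calculate photon energy:
E_photon = hc/λ = (6.626×10⁻³⁴ J·s)(3×10⁸ m/s) / (194.0×10⁻⁹ m) = 6.3909 eV

Therefore:
φ = 6.3909 - 2.021 = 4.37 eV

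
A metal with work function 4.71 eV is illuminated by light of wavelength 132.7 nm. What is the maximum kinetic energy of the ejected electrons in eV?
4.6332 eV

Using Einstein's photoelectric equation: KE_max = hf - φ = hc/λ - φ

First, calculate the photon energy:
E_photon = hc/λ = (6.626×10⁻³⁴ J·s)(3×10⁸ m/s) / (132.7×10⁻⁹ m)
E_photon = 9.3432 eV

Then, the maximum kinetic energy:
KE_max = E_photon - φ = 9.3432 eV - 4.71 eV = 4.6332 eV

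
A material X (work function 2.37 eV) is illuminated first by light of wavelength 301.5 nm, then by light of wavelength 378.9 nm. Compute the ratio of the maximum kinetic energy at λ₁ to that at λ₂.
1.9311

Using Einstein's equation: KE_max = hc/λ - φ

For λ₁ = 301.5 nm:
E₁ = hc/λ₁ = 4.1122 eV
KE₁ = E₁ - φ = 4.1122 - 2.37 = 1.7422 eV

For λ₂ = 378.9 nm:
E₂ = hc/λ₂ = 3.2722 eV
KE₂ = E₂ - φ = 3.2722 - 2.37 = 0.9022 eV

Ratio: KE₁/KE₂ = 1.7422/0.9022 = 1.9311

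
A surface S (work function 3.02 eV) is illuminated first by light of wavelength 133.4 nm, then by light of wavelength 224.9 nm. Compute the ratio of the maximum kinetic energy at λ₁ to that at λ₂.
2.5169

Using Einstein's equation: KE_max = hc/λ - φ

For λ₁ = 133.4 nm:
E₁ = hc/λ₁ = 9.2942 eV
KE₁ = E₁ - φ = 9.2942 - 3.02 = 6.2742 eV

For λ₂ = 224.9 nm:
E₂ = hc/λ₂ = 5.5129 eV
KE₂ = E₂ - φ = 5.5129 - 3.02 = 2.4929 eV

Ratio: KE₁/KE₂ = 6.2742/2.4929 = 2.5169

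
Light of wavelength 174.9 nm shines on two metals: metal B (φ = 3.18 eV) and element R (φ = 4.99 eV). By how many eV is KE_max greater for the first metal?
1.8100 eV

Using KE_max = hc/λ - φ for each metal:

Photon energy: E = hc/λ = 7.0889 eV

For metal B (φ₁ = 3.18 eV):
KE₁ = E - φ₁ = 7.0889 - 3.18 = 3.9089 eV

For element R (φ₂ = 4.99 eV):
KE₂ = E - φ₂ = 7.0889 - 4.99 = 2.0989 eV

Difference:
ΔKE = KE₁ - KE₂ = 3.9089 - 2.0989 = 1.8100 eV

Note: The difference equals the difference in work functions: 4.99 - 3.18 = 1.81 eV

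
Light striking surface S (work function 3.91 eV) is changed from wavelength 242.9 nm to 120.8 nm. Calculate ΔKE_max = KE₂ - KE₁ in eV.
5.1593 eV

Using Einstein's equation: KE_max = hc/λ - φ

For λ₁ = 242.9 nm:
KE₁ = hc/λ₁ - φ = 5.1043 - 3.91 = 1.1943 eV

For λ₂ = 120.8 nm:
KE₂ = hc/λ₂ - φ = 10.2636 - 3.91 = 6.3536 eV

Change in KE:
ΔKE = KE₂ - KE₁ = 6.3536 - 1.1943 = 5.1593 eV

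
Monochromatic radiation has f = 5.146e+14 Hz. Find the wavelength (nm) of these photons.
582.57 nm

Using the wave equation: c = fλ

Solving for wavelength:
λ = c/f = (3×10⁸ m/s) / (5.146e+14 Hz)
λ = 582.57 nm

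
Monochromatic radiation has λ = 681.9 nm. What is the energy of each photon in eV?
1.8182 eV

Using E = hf = hc/λ:

E = hc/λ = (6.626×10⁻³⁴ J·s)(3×10⁸ m/s) / (681.9×10⁻⁹ m)
E = 1.8182 eV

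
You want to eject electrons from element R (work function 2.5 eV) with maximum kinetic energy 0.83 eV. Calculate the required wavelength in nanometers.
372.32 nm

From Einstein's equation: KE_max = hc/λ - φ

Rearranging for λ:
hc/λ = KE_max + φ
λ = hc/(KE_max + φ)

Required photon energy:
E_photon = KE_max + φ = 0.83 + 2.5 = 3.33 eV

Required wavelength:
λ = hc/E_photon = (6.626×10⁻³⁴)(3×10⁸) / (3.33 × 1.602×10⁻¹⁹)
λ = 372.32 nm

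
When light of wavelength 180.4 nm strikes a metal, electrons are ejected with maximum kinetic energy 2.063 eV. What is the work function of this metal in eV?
4.81 eV

From Einstein's photoelectric equation: KE_max = hf - φ = hc/λ - φ

Rearranging for φ:
φ = hc/λ - KE_max

Calculate photon energy:
E_photon = hc/λ = 6.8727 eV

Therefore:
φ = 6.8727 - 2.063 = 4.81 eV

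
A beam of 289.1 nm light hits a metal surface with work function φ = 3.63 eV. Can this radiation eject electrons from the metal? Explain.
Yes

For photoemission, the photon energy must exceed the work function.

Photon energy: E = hc/λ = 4.2886 eV
Work function: φ = 3.63 eV

Since E_photon (4.2886 eV) > φ (3.63 eV), photoemission WILL occur.
The threshold wavelength is λ₀ = hc/φ = 341.6 nm.
Since 289.1 nm < 341.6 nm, the light has sufficient energy.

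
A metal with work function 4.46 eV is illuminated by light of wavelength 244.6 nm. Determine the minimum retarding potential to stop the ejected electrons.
0.6089 V

The stopping potential V_s satisfies: eV_s = KE_max

First, find KE_max using Einstein's equation:
E_photon = hc/λ = 5.0689 eV
KE_max = E_photon - φ = 5.0689 - 4.46 = 0.6089 eV

Since eV_s = KE_max:
V_s = KE_max/e = 0.6089 V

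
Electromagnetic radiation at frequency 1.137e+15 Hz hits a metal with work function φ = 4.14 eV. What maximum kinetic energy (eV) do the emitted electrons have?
0.5623 eV

Using Einstein's photoelectric equation: KE_max = hf - φ

First, calculate the photon energy:
E_photon = hf = (6.626×10⁻³⁴ J·s)(1.137e+15 Hz)
E_photon = 4.7023 eV

Then, the maximum kinetic energy:
KE_max = E_photon - φ = 4.7023 eV - 4.14 eV = 0.5623 eV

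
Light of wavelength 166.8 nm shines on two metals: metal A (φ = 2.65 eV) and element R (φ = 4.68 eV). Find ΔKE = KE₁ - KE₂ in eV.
2.0300 eV

Using KE_max = hc/λ - φ for each metal:

Photon energy: E = hc/λ = 7.4331 eV

For metal A (φ₁ = 2.65 eV):
KE₁ = E - φ₁ = 7.4331 - 2.65 = 4.7831 eV

For element R (φ₂ = 4.68 eV):
KE₂ = E - φ₂ = 7.4331 - 4.68 = 2.7531 eV

Difference:
ΔKE = KE₁ - KE₂ = 4.7831 - 2.7531 = 2.0300 eV

Note: The difference equals the difference in work functions: 4.68 - 2.65 = 2.03 eV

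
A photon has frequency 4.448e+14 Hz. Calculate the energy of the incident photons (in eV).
1.8395 eV

Using E = hf:

E = hf = (6.626×10⁻³⁴ J·s)(4.448e+14 Hz)
E = 1.8395 eV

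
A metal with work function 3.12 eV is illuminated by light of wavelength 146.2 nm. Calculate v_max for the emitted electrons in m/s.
1.3732e+06 m/s

First, find the maximum kinetic energy:
E_photon = hc/λ = 8.4805 eV
KE_max = E_photon - φ = 8.4805 - 3.12 = 5.3605 eV

Convert to Joules: KE_max = 5.3605 × 1.602×10⁻¹⁹ J = 8.5884e-19 J

Then use KE = ½mv² to find velocity:
v = √(2·KE/m) = √(2 × 8.5884e-19 J / 9.109e-31 kg)
v = 1.3732e+06 m/s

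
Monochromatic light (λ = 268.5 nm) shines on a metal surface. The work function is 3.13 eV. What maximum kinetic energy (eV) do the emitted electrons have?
1.4877 eV

Using Einstein's photoelectric equation: KE_max = hf - φ = hc/λ - φ

First, calculate the photon energy:
E_photon = hc/λ = (6.626×10⁻³⁴ J·s)(3×10⁸ m/s) / (268.5×10⁻⁹ m)
E_photon = 4.6177 eV

Then, the maximum kinetic energy:
KE_max = E_photon - φ = 4.6177 eV - 3.13 eV = 1.4877 eV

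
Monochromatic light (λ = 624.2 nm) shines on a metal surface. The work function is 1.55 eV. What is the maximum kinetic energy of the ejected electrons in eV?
0.4363 eV

Using Einstein's photoelectric equation: KE_max = hf - φ = hc/λ - φ

First, calculate the photon energy:
E_photon = hc/λ = (6.626×10⁻³⁴ J·s)(3×10⁸ m/s) / (624.2×10⁻⁹ m)
E_photon = 1.9863 eV

Then, the maximum kinetic energy:
KE_max = E_photon - φ = 1.9863 eV - 1.55 eV = 0.4363 eV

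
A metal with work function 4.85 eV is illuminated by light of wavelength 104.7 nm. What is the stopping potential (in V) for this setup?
6.9919 V

The stopping potential V_s satisfies: eV_s = KE_max

First, find KE_max using Einstein's equation:
E_photon = hc/λ = 11.8419 eV
KE_max = E_photon - φ = 11.8419 - 4.85 = 6.9919 eV

Since eV_s = KE_max:
V_s = KE_max/e = 6.9919 V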